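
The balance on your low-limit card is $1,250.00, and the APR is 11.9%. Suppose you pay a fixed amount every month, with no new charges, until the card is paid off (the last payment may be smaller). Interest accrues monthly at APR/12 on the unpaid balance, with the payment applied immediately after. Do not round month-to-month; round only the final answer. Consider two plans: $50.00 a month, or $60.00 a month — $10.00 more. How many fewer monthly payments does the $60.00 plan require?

Monthly rate r = 11.9%/12 = 0.991667% = 0.00991667.
At $50.00/mo: n = ⌈−ln(1 − rB₀/P)/ln(1+r)⌉ = 29 payments (last $43.65); total interest = total paid − $1,250.00 = $193.65.
At $60.00/mo: 24 payments (last $27.22); total interest $157.22.
Payments saved = 29 − 24 = 5.

5 fewer payments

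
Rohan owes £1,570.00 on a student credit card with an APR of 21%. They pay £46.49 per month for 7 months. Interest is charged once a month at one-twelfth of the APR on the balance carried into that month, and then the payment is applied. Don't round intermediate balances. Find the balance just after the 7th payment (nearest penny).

Monthly rate r = 21%/12 = 1.75% = 0.0175.
Each month: B ← B·(1+r) − £46.49.
Month 1: interest £27.48; balance after payment £1,550.98.
Month 2: interest £27.14; balance after payment £1,531.64.
Month 3: interest £26.80; balance after payment £1,511.95.
Month 4: interest £26.46; balance after payment £1,491.92.
Month 5: interest £26.11; balance after payment £1,471.54.
Month 6: interest £25.75; balance after payment £1,450.80.
Month 7: interest £25.39; balance after payment £1,429.70.

£1,429.70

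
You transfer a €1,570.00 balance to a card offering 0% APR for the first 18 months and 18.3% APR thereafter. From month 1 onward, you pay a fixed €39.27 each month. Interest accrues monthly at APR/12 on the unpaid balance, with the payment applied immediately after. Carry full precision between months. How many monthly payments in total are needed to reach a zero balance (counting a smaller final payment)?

45 months

Promo months 1–18 at r₀ = 0%/12 = 0; months 19+ at r₁ = 18.3%/12 = 0.01525.
After month 18 (no interest yet): B = €1,570.00 − 18·€39.27 = €863.14.
Then at r₁ with €39.27/mo: n₂ = −ln(1 − r₁·B/P)/ln(1+r₁) ≈ 26.97 → 27 more payments.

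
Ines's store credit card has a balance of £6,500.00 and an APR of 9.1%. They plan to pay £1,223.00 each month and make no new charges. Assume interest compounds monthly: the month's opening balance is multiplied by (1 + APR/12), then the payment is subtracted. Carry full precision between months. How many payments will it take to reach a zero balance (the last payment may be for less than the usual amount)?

6 months

Monthly rate r = 9.1%/12 = 0.758333% = 0.00758333.
Recurrence: B ← B·(1+r) − £1,223.00.
Month 1: interest £49.29; balance after payment £5,326.29.
Month 2: interest £40.39; balance after payment £4,143.68.
Month 3: interest £31.42; balance after payment £2,952.11.
Month 4: interest £22.39; balance after payment £1,751.49.
Month 5: interest £13.28; balance after payment £541.77.
Month 6: interest £4.11; balance after payment £0.00.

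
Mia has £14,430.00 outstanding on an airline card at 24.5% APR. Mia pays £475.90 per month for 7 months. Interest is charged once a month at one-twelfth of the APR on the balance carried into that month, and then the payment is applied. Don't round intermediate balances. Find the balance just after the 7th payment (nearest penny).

Monthly rate r = 24.5%/12 = 2.04167% = 0.0204167.
Each month: B ← B·(1+r) − £475.90.
Month 1: interest £294.61; balance after payment £14,248.71.
Month 2: interest £290.91; balance after payment £14,063.72.
Month 3: interest £287.13; balance after payment £13,874.96.
Month 4: interest £283.28; balance after payment £13,682.34.
Month 5: interest £279.35; balance after payment £13,485.79.
Month 6: interest £275.33; balance after payment £13,285.22.
Month 7: interest £271.24; balance after payment £13,080.56.

£13,080.56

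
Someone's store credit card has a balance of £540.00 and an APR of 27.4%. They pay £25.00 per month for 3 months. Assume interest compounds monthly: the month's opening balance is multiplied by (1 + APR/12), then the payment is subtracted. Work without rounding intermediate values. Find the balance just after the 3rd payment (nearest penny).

Monthly rate r = 27.4%/12 = 2.28333% = 0.0228333.
Each month: B ← B·(1+r) − £25.00.
Month 1: interest £12.33; balance after payment £527.33.
Month 2: interest £12.04; balance after payment £514.37.
Month 3: interest £11.74; balance after payment £501.12.

£501.12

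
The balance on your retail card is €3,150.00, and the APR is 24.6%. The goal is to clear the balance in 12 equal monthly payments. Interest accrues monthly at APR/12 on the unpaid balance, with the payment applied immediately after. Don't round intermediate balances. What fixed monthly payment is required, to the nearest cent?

€298.78

Monthly rate r = 24.6%/12 = 2.05% = 0.0205.
Level-payment amortization: P = B₀·r / (1 − (1+r)^(−n)) = 3150.00·0.0205 / (1 − 1.0205^(−12)).
Denominator 1 − (1+r)^(−12) = 0.216130275.
P = 64.575 / 0.216130275 ≈ 298.78.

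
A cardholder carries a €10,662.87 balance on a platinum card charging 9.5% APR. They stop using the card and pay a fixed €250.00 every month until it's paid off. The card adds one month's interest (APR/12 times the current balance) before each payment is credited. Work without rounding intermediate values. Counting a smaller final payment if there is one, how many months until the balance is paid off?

53 payments

Monthly rate r = 9.5%/12 = 0.791667% = 0.00791667.
Recurrence: B ← B·(1+r) − €250.00.
Month 1: interest €84.41; balance after payment €10,497.28.
Month 2: interest €83.10; balance after payment €10,330.39.
Closed form: n = −ln(1 − rB₀/P)/ln(1+r) = −ln(0.66234)/ln(1.00792) ≈ 52.244, so the balance reaches zero during payment 53.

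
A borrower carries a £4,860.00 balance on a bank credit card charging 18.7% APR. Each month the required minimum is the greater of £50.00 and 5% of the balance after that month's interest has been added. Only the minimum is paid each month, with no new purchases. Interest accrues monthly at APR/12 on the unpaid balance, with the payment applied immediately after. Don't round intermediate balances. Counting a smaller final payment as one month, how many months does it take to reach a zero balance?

Monthly rate r = 18.7%/12 = 1.55833% = 0.0155833.
While 5% of the post-interest balance exceeds £50.00, each month B ← (B·(1+r))·(1 − 0.05), i.e. B shrinks by the factor (1+r)·0.95 = 0.9648.
This holds for months 1–45. Entering month 46 the balance is £969.17; 5% of the post-interest balance is now below £50.00, so the flat £50.00 minimum applies from here.
From month 46 a fixed £50.00 at rate r clears £969.17 in 24 more payments. Total: 45 + 24 = 69 months.

69 months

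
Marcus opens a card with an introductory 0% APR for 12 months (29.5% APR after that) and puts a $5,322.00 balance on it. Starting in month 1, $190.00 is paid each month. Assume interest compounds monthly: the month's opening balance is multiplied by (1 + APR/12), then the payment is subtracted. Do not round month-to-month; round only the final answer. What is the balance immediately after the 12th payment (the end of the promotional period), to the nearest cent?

Promo months 1–12 at r₀ = 0%/12 = 0; months 13+ at r₁ = 29.5%/12 = 0.0245833.
After month 12 (no interest yet): B = $5,322.00 − 12·$190.00 = $3,042.00.

$3,042.00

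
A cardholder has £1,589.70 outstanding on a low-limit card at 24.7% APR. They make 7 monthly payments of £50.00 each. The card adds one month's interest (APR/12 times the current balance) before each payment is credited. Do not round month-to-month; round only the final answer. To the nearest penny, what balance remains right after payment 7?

£1,461.02

Monthly rate r = 24.7%/12 = 2.05833% = 0.0205833.
Each month: B ← B·(1+r) − £50.00.
Month 1: interest £32.72; balance after payment £1,572.42.
Month 2: interest £32.37; balance after payment £1,554.79.
Month 3: interest £32.00; balance after payment £1,536.79.
Month 4: interest £31.63; balance after payment £1,518.42.
Month 5: interest £31.25; balance after payment £1,499.68.
Month 6: interest £30.87; balance after payment £1,480.54.
Month 7: interest £30.47; balance after payment £1,461.02.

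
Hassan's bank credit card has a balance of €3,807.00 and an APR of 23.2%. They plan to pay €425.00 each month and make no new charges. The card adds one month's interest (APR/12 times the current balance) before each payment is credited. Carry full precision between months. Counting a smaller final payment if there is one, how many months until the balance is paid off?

Monthly rate r = 23.2%/12 = 1.93333% = 0.0193333.
Recurrence: B ← B·(1+r) − €425.00.
Month 1: interest €73.60; balance after payment €3,455.60.
Month 2: interest €66.81; balance after payment €3,097.41.
Closed form: n = −ln(1 − rB₀/P)/ln(1+r) = −ln(0.82682)/ln(1.01933) ≈ 9.931, so the balance reaches zero during payment 10.

10 payments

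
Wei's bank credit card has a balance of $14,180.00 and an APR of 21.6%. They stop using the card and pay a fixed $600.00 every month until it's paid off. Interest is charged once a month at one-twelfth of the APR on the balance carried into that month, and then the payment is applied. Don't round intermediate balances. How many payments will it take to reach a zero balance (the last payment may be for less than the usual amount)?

32 payments

Monthly rate r = 21.6%/12 = 1.8% = 0.018.
Recurrence: B ← B·(1+r) − $600.00.
Month 1: interest $255.24; balance after payment $13,835.24.
Month 2: interest $249.03; balance after payment $13,484.27.
Closed form: n = −ln(1 − rB₀/P)/ln(1+r) = −ln(0.5746)/ln(1.018) ≈ 31.059, so the balance reaches zero during payment 32.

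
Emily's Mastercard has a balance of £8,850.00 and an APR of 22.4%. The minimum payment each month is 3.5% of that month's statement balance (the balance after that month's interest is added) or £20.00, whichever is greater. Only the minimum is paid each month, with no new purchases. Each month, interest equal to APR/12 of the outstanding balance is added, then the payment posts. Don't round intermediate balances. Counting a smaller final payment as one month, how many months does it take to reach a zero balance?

202 months

Monthly rate r = 22.4%/12 = 1.86667% = 0.0186667.
While 3.5% of the post-interest balance exceeds £20.00, each month B ← (B·(1+r))·(1 − 0.035), i.e. B shrinks by the factor (1+r)·0.965 = 0.98301.
This holds for months 1–162. Entering month 163 the balance is £551.53; 3.5% of the post-interest balance is now below £20.00, so the flat £20.00 minimum applies from here.
From month 163 a fixed £20.00 at rate r clears £551.53 in 40 more payments. Total: 162 + 40 = 202 months.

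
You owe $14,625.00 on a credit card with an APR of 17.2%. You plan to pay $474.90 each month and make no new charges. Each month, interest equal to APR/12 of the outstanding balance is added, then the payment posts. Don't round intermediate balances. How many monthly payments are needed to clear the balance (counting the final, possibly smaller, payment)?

Monthly rate r = 17.2%/12 = 1.43333% = 0.0143333.
Recurrence: B ← B·(1+r) − $474.90.
Month 1: interest $209.62; balance after payment $14,359.73.
Month 2: interest $205.82; balance after payment $14,090.65.
Closed form: n = −ln(1 − rB₀/P)/ln(1+r) = −ln(0.55859)/ln(1.01433) ≈ 40.919, so the balance reaches zero during payment 41.

41 months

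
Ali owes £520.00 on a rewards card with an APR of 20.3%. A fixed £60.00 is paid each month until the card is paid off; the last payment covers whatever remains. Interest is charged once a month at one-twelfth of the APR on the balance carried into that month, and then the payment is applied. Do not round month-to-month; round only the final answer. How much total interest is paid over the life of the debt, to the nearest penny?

Monthly rate r = 20.3%/12 = 1.69167% = 0.0169167.
Payoff takes n = ⌈−ln(1 − rB₀/P)/ln(1+r)⌉ = ⌈9.451⌉ = 10 payments; the last is £27.18.
Total paid = 9·£60.00 + £27.18 = £567.18.
Total interest = total paid − principal = £567.18 − £520.00 = £47.18.

£47.18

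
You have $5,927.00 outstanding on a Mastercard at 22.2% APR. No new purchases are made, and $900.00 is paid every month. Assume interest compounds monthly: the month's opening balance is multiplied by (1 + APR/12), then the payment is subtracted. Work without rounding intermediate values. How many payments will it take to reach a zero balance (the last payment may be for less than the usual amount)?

8 payments

Monthly rate r = 22.2%/12 = 1.85% = 0.0185.
Recurrence: B ← B·(1+r) − $900.00.
Month 1: interest $109.65; balance after payment $5,136.65.
Month 2: interest $95.03; balance after payment $4,331.68.
Closed form: n = −ln(1 − rB₀/P)/ln(1+r) = −ln(0.87817)/ln(1.0185) ≈ 7.087, so the balance reaches zero during payment 8.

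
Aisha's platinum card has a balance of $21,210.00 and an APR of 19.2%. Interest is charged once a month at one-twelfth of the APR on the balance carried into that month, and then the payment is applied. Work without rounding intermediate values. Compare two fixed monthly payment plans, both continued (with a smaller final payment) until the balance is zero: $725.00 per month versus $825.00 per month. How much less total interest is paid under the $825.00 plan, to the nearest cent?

Monthly rate r = 19.2%/12 = 1.6% = 0.016.
At $725.00/mo: n = ⌈−ln(1 − rB₀/P)/ln(1+r)⌉ = 40 payments (last $558.55); total interest = total paid − $21,210.00 = $7,623.55.
At $825.00/mo: 34 payments (last $318.34); total interest $6,333.34.
Interest saved = $7,623.55 − $6,333.34 = $1,290.21.

$1,290.21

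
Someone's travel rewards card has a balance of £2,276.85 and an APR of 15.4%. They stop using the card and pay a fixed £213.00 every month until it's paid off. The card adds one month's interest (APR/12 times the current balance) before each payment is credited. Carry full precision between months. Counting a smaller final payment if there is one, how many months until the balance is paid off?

12 months

Monthly rate r = 15.4%/12 = 1.28333% = 0.0128333.
Recurrence: B ← B·(1+r) − £213.00.
Month 1: interest £29.22; balance after payment £2,093.07.
Month 2: interest £26.86; balance after payment £1,906.93.
Closed form: n = −ln(1 − rB₀/P)/ln(1+r) = −ln(0.86282)/ln(1.01283) ≈ 11.571, so the balance reaches zero during payment 12.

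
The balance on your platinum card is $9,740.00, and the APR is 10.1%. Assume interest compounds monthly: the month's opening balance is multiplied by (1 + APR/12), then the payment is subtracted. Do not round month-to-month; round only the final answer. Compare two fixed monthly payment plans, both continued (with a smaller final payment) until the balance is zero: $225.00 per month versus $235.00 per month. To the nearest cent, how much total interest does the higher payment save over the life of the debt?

Monthly rate r = 10.1%/12 = 0.841667% = 0.00841667.
At $225.00/mo: n = ⌈−ln(1 − rB₀/P)/ln(1+r)⌉ = 55 payments (last $13.64); total interest = total paid − $9,740.00 = $2,423.64.
At $235.00/mo: 52 payments (last $43.67); total interest $2,288.67.
Interest saved = $2,423.64 − $2,288.67 = $134.97.

$134.97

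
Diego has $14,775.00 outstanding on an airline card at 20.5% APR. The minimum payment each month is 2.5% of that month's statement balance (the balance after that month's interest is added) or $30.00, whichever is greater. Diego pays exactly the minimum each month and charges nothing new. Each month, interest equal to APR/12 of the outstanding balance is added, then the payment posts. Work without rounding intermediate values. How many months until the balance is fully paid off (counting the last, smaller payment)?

368 months

Monthly rate r = 20.5%/12 = 1.70833% = 0.0170833.
While 2.5% of the post-interest balance exceeds $30.00, each month B ← (B·(1+r))·(1 − 0.025), i.e. B shrinks by the factor (1+r)·0.975 = 0.99166.
This holds for months 1–302. Entering month 303 the balance is $1,176.51; 2.5% of the post-interest balance is now below $30.00, so the flat $30.00 minimum applies from here.
From month 303 a fixed $30.00 at rate r clears $1,176.51 in 66 more payments. Total: 302 + 66 = 368 months.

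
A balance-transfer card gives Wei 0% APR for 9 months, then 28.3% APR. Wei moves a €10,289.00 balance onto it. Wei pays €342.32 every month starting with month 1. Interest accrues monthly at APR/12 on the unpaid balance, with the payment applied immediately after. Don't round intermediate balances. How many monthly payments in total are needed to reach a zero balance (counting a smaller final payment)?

39 payments

Promo months 1–9 at r₀ = 0%/12 = 0; months 10+ at r₁ = 28.3%/12 = 0.0235833.
After month 9 (no interest yet): B = €10,289.00 − 9·€342.32 = €7,208.12.
Then at r₁ with €342.32/mo: n₂ = −ln(1 − r₁·B/P)/ln(1+r₁) ≈ 29.44 → 30 more payments.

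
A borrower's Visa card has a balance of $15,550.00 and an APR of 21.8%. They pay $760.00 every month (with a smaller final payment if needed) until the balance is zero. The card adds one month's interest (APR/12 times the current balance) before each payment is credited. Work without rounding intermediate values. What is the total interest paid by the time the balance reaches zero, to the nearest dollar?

$4,069

Monthly rate r = 21.8%/12 = 1.81667% = 0.0181667.
Payoff takes n = ⌈−ln(1 − rB₀/P)/ln(1+r)⌉ = ⌈25.814⌉ = 26 payments; the last is $619.31.
Total paid = 25·$760.00 + $619.31 = $19,619.31.
Total interest = total paid − principal = $19,619.31 − $15,550.00 = $4,069.31.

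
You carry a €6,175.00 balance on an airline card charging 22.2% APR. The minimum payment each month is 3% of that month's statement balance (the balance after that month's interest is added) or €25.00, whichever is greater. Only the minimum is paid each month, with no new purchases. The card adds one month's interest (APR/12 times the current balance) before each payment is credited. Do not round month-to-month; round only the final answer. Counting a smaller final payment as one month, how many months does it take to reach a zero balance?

218 months

Monthly rate r = 22.2%/12 = 1.85% = 0.0185.
While 3% of the post-interest balance exceeds €25.00, each month B ← (B·(1+r))·(1 − 0.03), i.e. B shrinks by the factor (1+r)·0.97 = 0.98794.
This holds for months 1–167. Entering month 168 the balance is €814.72; 3% of the post-interest balance is now below €25.00, so the flat €25.00 minimum applies from here.
From month 168 a fixed €25.00 at rate r clears €814.72 in 51 more payments. Total: 167 + 51 = 218 months.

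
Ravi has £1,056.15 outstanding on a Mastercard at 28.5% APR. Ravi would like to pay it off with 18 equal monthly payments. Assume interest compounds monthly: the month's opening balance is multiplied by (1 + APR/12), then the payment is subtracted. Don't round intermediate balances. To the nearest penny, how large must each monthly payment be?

Monthly rate r = 28.5%/12 = 2.375% = 0.02375.
Level-payment amortization: P = B₀·r / (1 − (1+r)^(−n)) = 1056.15·0.02375 / (1 − 1.02375^(−18)).
Denominator 1 − (1+r)^(−18) = 0.344595326.
P = 25.0836 / 0.344595326 ≈ 72.79.

£72.79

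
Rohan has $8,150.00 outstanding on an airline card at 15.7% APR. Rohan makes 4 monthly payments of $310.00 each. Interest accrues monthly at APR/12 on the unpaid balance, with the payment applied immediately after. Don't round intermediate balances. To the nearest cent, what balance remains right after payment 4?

Monthly rate r = 15.7%/12 = 1.30833% = 0.0130833.
Each month: B ← B·(1+r) − $310.00.
Month 1: interest $106.63; balance after payment $7,946.63.
Month 2: interest $103.97; balance after payment $7,740.60.
Month 3: interest $101.27; balance after payment $7,531.87.
Month 4: interest $98.54; balance after payment $7,320.41.

$7,320.41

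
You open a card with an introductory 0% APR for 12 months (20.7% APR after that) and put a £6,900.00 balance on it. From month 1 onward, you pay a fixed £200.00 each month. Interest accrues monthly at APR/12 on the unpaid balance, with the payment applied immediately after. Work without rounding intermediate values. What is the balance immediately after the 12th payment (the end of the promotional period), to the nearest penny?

Promo months 1–12 at r₀ = 0%/12 = 0; months 13+ at r₁ = 20.7%/12 = 0.01725.
After month 12 (no interest yet): B = £6,900.00 − 12·£200.00 = £4,500.00.

£4,500.00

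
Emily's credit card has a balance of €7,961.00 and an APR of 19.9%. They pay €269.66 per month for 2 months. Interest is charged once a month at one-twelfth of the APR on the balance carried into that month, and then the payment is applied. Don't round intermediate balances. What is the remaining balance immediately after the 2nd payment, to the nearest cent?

€7,683.44

Monthly rate r = 19.9%/12 = 1.65833% = 0.0165833.
Each month: B ← B·(1+r) − €269.66.
Month 1: interest €132.02; balance after payment €7,823.36.
Month 2: interest €129.74; balance after payment €7,683.44.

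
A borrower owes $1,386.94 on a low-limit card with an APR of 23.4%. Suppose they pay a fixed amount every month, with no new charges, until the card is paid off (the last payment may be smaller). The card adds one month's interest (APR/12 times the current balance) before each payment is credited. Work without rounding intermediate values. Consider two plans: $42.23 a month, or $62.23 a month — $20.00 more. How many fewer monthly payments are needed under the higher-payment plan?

Monthly rate r = 23.4%/12 = 1.95% = 0.0195.
At $42.23/mo: n = ⌈−ln(1 − rB₀/P)/ln(1+r)⌉ = 53 payments (last $40.70); total interest = total paid − $1,386.94 = $849.72.
At $62.23/mo: 30 payments (last $32.92); total interest $450.65.
Payments saved = 53 − 30 = 23.

23 fewer payments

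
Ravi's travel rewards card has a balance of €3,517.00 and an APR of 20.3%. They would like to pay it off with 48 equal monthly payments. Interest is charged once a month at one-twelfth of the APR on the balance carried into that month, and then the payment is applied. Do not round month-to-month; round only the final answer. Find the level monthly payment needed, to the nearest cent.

Monthly rate r = 20.3%/12 = 1.69167% = 0.0169167.
Level-payment amortization: P = B₀·r / (1 − (1+r)^(−n)) = 3517.00·0.0169167 / (1 − 1.01692^(−48)).
Denominator 1 − (1+r)^(−48) = 0.553005202.
P = 59.4959 / 0.553005202 ≈ 107.59.

€107.59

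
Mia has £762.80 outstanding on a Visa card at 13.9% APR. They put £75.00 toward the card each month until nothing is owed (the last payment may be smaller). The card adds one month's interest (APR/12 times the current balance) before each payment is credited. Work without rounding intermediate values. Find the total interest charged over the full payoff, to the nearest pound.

Monthly rate r = 13.9%/12 = 1.15833% = 0.0115833.
Payoff takes n = ⌈−ln(1 − rB₀/P)/ln(1+r)⌉ = ⌈10.884⌉ = 11 payments; the last is £66.34.
Total paid = 10·£75.00 + £66.34 = £816.34.
Total interest = total paid − principal = £816.34 − £762.80 = £53.54.

£54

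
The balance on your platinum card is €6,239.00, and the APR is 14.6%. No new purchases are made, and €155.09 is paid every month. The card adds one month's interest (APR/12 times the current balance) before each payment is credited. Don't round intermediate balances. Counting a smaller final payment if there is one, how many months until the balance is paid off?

Monthly rate r = 14.6%/12 = 1.21667% = 0.0121667.
Recurrence: B ← B·(1+r) − €155.09.
Month 1: interest €75.91; balance after payment €6,159.82.
Month 2: interest €74.94; balance after payment €6,079.67.
Closed form: n = −ln(1 − rB₀/P)/ln(1+r) = −ln(0.51056)/ln(1.01217) ≈ 55.589, so the balance reaches zero during payment 56.

56 months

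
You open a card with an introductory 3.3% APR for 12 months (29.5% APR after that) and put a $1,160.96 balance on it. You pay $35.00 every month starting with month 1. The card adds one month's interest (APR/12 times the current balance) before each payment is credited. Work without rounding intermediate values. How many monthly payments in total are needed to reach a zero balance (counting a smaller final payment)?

45 payments

Promo months 1–12 at r₀ = 3.3%/12 = 0.00275; months 13+ at r₁ = 29.5%/12 = 0.0245833.
After month 12: iterate B ← B·(1+r₀) − $35.00 for 12 months → $773.45.
Then at r₁ with $35.00/mo: n₂ = −ln(1 − r₁·B/P)/ln(1+r₁) ≈ 32.27 → 33 more payments.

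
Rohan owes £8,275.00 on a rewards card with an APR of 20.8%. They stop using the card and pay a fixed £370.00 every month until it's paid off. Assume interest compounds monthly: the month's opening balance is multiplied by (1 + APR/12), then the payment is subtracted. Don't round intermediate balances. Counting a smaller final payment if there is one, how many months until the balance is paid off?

Monthly rate r = 20.8%/12 = 1.73333% = 0.0173333.
Recurrence: B ← B·(1+r) − £370.00.
Month 1: interest £143.43; balance after payment £8,048.43.
Month 2: interest £139.51; balance after payment £7,817.94.
Closed form: n = −ln(1 − rB₀/P)/ln(1+r) = −ln(0.61234)/ln(1.01733) ≈ 28.541, so the balance reaches zero during payment 29.

29 months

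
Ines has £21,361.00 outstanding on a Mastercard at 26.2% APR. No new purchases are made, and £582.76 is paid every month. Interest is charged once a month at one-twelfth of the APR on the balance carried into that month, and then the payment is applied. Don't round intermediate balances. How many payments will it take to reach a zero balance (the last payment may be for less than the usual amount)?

75 payments

Monthly rate r = 26.2%/12 = 2.18333% = 0.0218333.
Recurrence: B ← B·(1+r) − £582.76.
Month 1: interest £466.38; balance after payment £21,244.62.
Month 2: interest £463.84; balance after payment £21,125.70.
Closed form: n = −ln(1 − rB₀/P)/ln(1+r) = −ln(0.1997)/ln(1.02183) ≈ 74.586, so the balance reaches zero during payment 75.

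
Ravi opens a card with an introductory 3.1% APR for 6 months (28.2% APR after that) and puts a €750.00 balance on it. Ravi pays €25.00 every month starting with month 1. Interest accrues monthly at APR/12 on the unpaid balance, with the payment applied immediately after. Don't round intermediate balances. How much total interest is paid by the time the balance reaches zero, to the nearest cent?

€318.68

Promo months 1–6 at r₀ = 3.1%/12 = 0.00258333; months 7+ at r₁ = 28.2%/12 = 0.0235.
After month 6: iterate B ← B·(1+r₀) − €25.00 for 6 months → €610.73.
Then at r₁ with €25.00/mo: n₂ = −ln(1 − r₁·B/P)/ln(1+r₁) ≈ 36.74 → 37 more payments.
Total paid = 42·€25.00 + €18.68 = €1,068.68; interest = €1,068.68 − €750.00 = €318.68.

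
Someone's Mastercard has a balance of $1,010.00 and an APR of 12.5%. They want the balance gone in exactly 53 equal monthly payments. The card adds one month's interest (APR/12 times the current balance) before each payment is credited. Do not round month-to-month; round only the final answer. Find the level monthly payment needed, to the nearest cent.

$24.90

Monthly rate r = 12.5%/12 = 1.04167% = 0.0104167.
Level-payment amortization: P = B₀·r / (1 − (1+r)^(−n)) = 1010.00·0.0104167 / (1 − 1.01042^(−53)).
Denominator 1 − (1+r)^(−53) = 0.422604447.
P = 10.5208 / 0.422604447 ≈ 24.90.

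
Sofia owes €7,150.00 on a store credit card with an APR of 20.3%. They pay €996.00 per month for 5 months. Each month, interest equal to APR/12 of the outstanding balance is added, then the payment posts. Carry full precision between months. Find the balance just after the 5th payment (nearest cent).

€2,624.22

Monthly rate r = 20.3%/12 = 1.69167% = 0.0169167.
Each month: B ← B·(1+r) − €996.00.
Month 1: interest €120.95; balance after payment €6,274.95.
Month 2: interest €106.15; balance after payment €5,385.11.
Month 3: interest €91.10; balance after payment €4,480.20.
Month 4: interest €75.79; balance after payment €3,559.99.
Month 5: interest €60.22; balance after payment €2,624.22.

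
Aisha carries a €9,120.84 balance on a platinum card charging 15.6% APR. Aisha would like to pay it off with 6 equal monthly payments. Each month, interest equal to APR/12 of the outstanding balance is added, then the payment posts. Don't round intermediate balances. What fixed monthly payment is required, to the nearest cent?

Monthly rate r = 15.6%/12 = 1.3% = 0.013.
Level-payment amortization: P = B₀·r / (1 − (1+r)^(−n)) = 9120.84·0.013 / (1 − 1.013^(−6)).
Denominator 1 − (1+r)^(−6) = 0.0745705247.
P = 118.571 / 0.0745705247 ≈ 1590.05.

€1,590.05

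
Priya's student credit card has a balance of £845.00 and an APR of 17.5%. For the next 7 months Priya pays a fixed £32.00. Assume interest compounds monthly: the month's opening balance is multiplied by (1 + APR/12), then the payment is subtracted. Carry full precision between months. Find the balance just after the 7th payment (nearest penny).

£701.09

Monthly rate r = 17.5%/12 = 1.45833% = 0.0145833.
Each month: B ← B·(1+r) − £32.00.
Month 1: interest £12.32; balance after payment £825.32.
Month 2: interest £12.04; balance after payment £805.36.
Month 3: interest £11.74; balance after payment £785.10.
Month 4: interest £11.45; balance after payment £764.55.
Month 5: interest £11.15; balance after payment £743.70.
Month 6: interest £10.85; balance after payment £722.55.
Month 7: interest £10.54; balance after payment £701.09.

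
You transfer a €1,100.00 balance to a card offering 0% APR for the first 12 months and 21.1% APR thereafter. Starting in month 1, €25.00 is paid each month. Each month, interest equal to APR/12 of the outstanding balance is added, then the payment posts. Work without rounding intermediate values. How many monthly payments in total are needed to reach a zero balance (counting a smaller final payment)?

Promo months 1–12 at r₀ = 0%/12 = 0; months 13+ at r₁ = 21.1%/12 = 0.0175833.
After month 12 (no interest yet): B = €1,100.00 − 12·€25.00 = €800.00.
Then at r₁ with €25.00/mo: n₂ = −ln(1 − r₁·B/P)/ln(1+r₁) ≈ 47.45 → 48 more payments.

60 payments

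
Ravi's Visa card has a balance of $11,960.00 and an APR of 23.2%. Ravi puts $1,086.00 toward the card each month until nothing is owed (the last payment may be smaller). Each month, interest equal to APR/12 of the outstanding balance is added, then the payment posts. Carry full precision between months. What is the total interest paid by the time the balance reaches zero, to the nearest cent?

Monthly rate r = 23.2%/12 = 1.93333% = 0.0193333.
Payoff takes n = ⌈−ln(1 − rB₀/P)/ln(1+r)⌉ = ⌈12.503⌉ = 13 payments; the last is $549.00.
Total paid = 12·$1,086.00 + $549.00 = $13,581.00.
Total interest = total paid − principal = $13,581.00 − $11,960.00 = $1,621.00.

$1,621.00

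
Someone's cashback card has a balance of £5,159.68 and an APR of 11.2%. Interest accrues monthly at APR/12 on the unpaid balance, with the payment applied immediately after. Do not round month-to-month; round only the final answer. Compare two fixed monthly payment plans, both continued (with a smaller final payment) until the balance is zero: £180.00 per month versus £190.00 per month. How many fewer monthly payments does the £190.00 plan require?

2 fewer payments

Monthly rate r = 11.2%/12 = 0.933333% = 0.00933333.
At £180.00/mo: n = ⌈−ln(1 − rB₀/P)/ln(1+r)⌉ = 34 payments (last £92.70); total interest = total paid − £5,159.68 = £873.02.
At £190.00/mo: 32 payments (last £88.41); total interest £818.73.
Payments saved = 34 − 32 = 2.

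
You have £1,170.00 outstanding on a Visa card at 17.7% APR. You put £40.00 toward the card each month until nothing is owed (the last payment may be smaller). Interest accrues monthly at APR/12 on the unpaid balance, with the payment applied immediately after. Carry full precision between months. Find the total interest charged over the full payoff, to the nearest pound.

Monthly rate r = 17.7%/12 = 1.475% = 0.01475.
Payoff takes n = ⌈−ln(1 − rB₀/P)/ln(1+r)⌉ = ⌈38.563⌉ = 39 payments; the last is £22.58.
Total paid = 38·£40.00 + £22.58 = £1,542.58.
Total interest = total paid − principal = £1,542.58 − £1,170.00 = £372.58.

£373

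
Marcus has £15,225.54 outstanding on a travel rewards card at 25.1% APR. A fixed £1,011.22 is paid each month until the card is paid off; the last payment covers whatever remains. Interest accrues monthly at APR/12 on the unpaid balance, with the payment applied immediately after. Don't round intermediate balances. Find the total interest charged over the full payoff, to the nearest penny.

Monthly rate r = 25.1%/12 = 2.09167% = 0.0209167.
Payoff takes n = ⌈−ln(1 − rB₀/P)/ln(1+r)⌉ = ⌈18.272⌉ = 19 payments; the last is £276.78.
Total paid = 18·£1,011.22 + £276.78 = £18,478.74.
Total interest = total paid − principal = £18,478.74 − £15,225.54 = £3,253.20.

£3,253.20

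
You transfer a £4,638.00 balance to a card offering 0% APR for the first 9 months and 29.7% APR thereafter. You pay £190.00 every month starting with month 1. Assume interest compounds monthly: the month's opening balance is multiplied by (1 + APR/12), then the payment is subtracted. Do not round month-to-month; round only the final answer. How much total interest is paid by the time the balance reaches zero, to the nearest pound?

£805

Promo months 1–9 at r₀ = 0%/12 = 0; months 10+ at r₁ = 29.7%/12 = 0.02475.
After month 9 (no interest yet): B = £4,638.00 − 9·£190.00 = £2,928.00.
Then at r₁ with £190.00/mo: n₂ = −ln(1 − r₁·B/P)/ln(1+r₁) ≈ 19.65 → 20 more payments.
Total paid = 28·£190.00 + £123.23 = £5,443.23; interest = £5,443.23 − £4,638.00 = £805.23.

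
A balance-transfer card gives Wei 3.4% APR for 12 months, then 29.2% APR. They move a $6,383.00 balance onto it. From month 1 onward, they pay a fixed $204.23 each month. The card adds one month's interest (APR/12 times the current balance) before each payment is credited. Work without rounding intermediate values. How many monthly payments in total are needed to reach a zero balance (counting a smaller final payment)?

Promo months 1–12 at r₀ = 3.4%/12 = 0.00283333; months 13+ at r₁ = 29.2%/12 = 0.0243333.
After month 12: iterate B ← B·(1+r₀) − $204.23 for 12 months → $4,114.12.
Then at r₁ with $204.23/mo: n₂ = −ln(1 − r₁·B/P)/ln(1+r₁) ≈ 28.02 → 29 more payments.

41 months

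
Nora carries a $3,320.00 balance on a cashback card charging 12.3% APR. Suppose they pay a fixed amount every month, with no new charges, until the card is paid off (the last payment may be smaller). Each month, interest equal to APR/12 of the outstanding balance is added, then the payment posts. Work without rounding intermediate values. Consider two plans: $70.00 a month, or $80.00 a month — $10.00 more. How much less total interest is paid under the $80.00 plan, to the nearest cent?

$223.92

Monthly rate r = 12.3%/12 = 1.025% = 0.01025.
At $70.00/mo: n = ⌈−ln(1 − rB₀/P)/ln(1+r)⌉ = 66 payments (last $20.33); total interest = total paid − $3,320.00 = $1,250.33.
At $80.00/mo: 55 payments (last $26.41); total interest $1,026.41.
Interest saved = $1,250.33 − $1,026.41 = $223.92.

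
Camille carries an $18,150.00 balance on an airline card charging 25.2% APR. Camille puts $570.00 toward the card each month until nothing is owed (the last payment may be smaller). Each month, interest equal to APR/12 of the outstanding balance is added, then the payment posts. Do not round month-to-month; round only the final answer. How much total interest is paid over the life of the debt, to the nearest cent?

$12,148.78

Monthly rate r = 25.2%/12 = 2.1% = 0.021.
Payoff takes n = ⌈−ln(1 − rB₀/P)/ln(1+r)⌉ = ⌈53.154⌉ = 54 payments; the last is $88.78.
Total paid = 53·$570.00 + $88.78 = $30,298.78.
Total interest = total paid − principal = $30,298.78 − $18,150.00 = $12,148.78.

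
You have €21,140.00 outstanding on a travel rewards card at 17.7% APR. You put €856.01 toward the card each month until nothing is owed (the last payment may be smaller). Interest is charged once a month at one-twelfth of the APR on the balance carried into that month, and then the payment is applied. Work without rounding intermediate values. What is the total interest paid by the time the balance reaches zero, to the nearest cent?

Monthly rate r = 17.7%/12 = 1.475% = 0.01475.
Payoff takes n = ⌈−ln(1 − rB₀/P)/ln(1+r)⌉ = ⌈30.936⌉ = 31 payments; the last is €801.65.
Total paid = 30·€856.01 + €801.65 = €26,481.95.
Total interest = total paid − principal = €26,481.95 − €21,140.00 = €5,341.95.

€5,341.95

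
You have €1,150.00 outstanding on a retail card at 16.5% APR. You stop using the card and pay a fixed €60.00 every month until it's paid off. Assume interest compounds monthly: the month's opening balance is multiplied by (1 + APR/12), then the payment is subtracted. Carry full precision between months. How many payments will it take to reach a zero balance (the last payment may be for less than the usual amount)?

23 payments

Monthly rate r = 16.5%/12 = 1.375% = 0.01375.
Recurrence: B ← B·(1+r) − €60.00.
Month 1: interest €15.81; balance after payment €1,105.81.
Month 2: interest €15.20; balance after payment €1,061.02.
Closed form: n = −ln(1 − rB₀/P)/ln(1+r) = −ln(0.73646)/ln(1.01375) ≈ 22.400, so the balance reaches zero during payment 23.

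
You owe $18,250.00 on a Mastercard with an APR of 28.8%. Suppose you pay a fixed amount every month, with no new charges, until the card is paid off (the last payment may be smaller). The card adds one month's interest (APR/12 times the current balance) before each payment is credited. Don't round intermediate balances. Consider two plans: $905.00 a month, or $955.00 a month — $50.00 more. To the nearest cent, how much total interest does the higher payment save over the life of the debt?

Monthly rate r = 28.8%/12 = 2.4% = 0.024.
At $905.00/mo: n = ⌈−ln(1 − rB₀/P)/ln(1+r)⌉ = 28 payments (last $812.23); total interest = total paid − $18,250.00 = $6,997.23.
At $955.00/mo: 26 payments (last $836.99); total interest $6,461.99.
Interest saved = $6,997.23 − $6,461.99 = $535.24.

$535.24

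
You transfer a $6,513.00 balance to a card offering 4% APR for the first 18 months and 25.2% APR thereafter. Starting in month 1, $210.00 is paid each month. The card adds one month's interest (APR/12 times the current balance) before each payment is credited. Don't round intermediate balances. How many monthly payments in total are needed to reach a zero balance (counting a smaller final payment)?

36 months

Promo months 1–18 at r₀ = 4%/12 = 0.00333333; months 19+ at r₁ = 25.2%/12 = 0.021.
After month 18: iterate B ← B·(1+r₀) − $210.00 for 18 months → $3,026.02.
Then at r₁ with $210.00/mo: n₂ = −ln(1 − r₁·B/P)/ln(1+r₁) ≈ 17.34 → 18 more payments.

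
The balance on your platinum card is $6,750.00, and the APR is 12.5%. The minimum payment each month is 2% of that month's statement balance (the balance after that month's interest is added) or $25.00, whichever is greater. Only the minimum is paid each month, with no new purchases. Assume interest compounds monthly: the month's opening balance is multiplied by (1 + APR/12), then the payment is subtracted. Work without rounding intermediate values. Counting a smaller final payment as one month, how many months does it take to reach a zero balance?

243 months

Monthly rate r = 12.5%/12 = 1.04167% = 0.0104167.
While 2% of the post-interest balance exceeds $25.00, each month B ← (B·(1+r))·(1 − 0.02), i.e. B shrinks by the factor (1+r)·0.98 = 0.99021.
This holds for months 1–173. Entering month 174 the balance is $1,230.27; 2% of the post-interest balance is now below $25.00, so the flat $25.00 minimum applies from here.
From month 174 a fixed $25.00 at rate r clears $1,230.27 in 70 more payments. Total: 173 + 70 = 243 months.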